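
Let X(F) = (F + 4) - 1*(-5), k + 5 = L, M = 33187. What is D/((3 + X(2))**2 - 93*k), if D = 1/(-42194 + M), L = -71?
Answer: -1/65426848 ≈ -1.5284e-8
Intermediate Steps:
k = -76 (k = -5 - 71 = -76)
X(F) = 9 + F (X(F) = (4 + F) + 5 = 9 + F)
D = -1/9007 (D = 1/(-42194 + 33187) = 1/(-9007) = -1/9007 ≈ -0.00011102)
D/((3 + X(2))**2 - 93*k) = -1/(9007*((3 + (9 + 2))**2 - 93*(-76))) = -1/(9007*((3 + 11)**2 + 7068)) = -1/(9007*(14**2 + 7068)) = -1/(9007*(196 + 7068)) = -1/9007/7264 = -1/9007*1/7264 = -1/65426848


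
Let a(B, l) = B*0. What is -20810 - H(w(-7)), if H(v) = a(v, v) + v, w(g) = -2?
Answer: -20808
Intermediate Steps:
a(B, l) = 0
H(v) = v (H(v) = 0 + v = v)
-20810 - H(w(-7)) = -20810 - 1*(-2) = -20810 + 2 = -20808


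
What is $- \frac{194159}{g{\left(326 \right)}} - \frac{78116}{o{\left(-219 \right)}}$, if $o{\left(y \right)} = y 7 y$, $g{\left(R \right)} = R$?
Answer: $- \frac{65209884409}{109447002} \approx -595.81$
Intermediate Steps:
$o{\left(y \right)} = 7 y^{2}$ ($o{\left(y \right)} = 7 y y = 7 y^{2}$)
$- \frac{194159}{g{\left(326 \right)}} - \frac{78116}{o{\left(-219 \right)}} = - \frac{194159}{326} - \frac{78116}{7 \left(-219\right)^{2}} = \left(-194159\right) \frac{1}{326} - \frac{78116}{7 \cdot 47961} = - \frac{194159}{326} - \frac{78116}{335727} = - \frac{65209884409}{109447002}$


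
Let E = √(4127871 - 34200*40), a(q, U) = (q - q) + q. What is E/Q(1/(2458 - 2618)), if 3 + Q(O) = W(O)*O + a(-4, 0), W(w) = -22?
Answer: -80*√2759871/549 ≈ -242.08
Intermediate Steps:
a(q, U) = q (a(q, U) = 0 + q = q)
Q(O) = -7 - 22*O (Q(O) = -3 + (-22*O - 4) = -3 + (-4 - 22*O) = -7 - 22*O)
E = √2759871 (E = √(4127871 - 1368000) = √2759871 ≈ 1661.3)
E/Q(1/(2458 - 2618)) = √2759871/(-7 - 22/(2458 - 2618)) = √2759871/(-7 - 22/(-160)) = √2759871/(-7 - 22*(-1/160)) = √2759871/(-7 + 11/80) = √2759871/(-549/80) = √2759871*(-80/549) = -80*√2759871/549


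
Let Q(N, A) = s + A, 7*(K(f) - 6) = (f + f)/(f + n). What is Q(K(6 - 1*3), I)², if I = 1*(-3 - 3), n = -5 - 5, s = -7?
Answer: 169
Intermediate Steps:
n = -10
K(f) = 6 + 2*f/(7*(-10 + f)) (K(f) = 6 + ((f + f)/(f - 10))/7 = 6 + ((2*f)/(-10 + f))/7 = 6 + (2*f/(-10 + f))/7 = 6 + 2*f/(7*(-10 + f)))
I = -6 (I = 1*(-6) = -6)
Q(N, A) = -7 + A
Q(K(6 - 1*3), I)² = (-7 - 6)² = (-13)² = 169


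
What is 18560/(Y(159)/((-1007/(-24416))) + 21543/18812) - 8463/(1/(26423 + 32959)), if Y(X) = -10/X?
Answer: -574884280877424186/1143823561 ≈ -5.0260e+8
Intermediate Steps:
18560/(Y(159)/((-1007/(-24416))) + 21543/18812) - 8463/(1/(26423 + 32959)) = 18560/((-10/159)/((-1007/(-24416))) + 21543/18812) - 8463/(1/(26423 + 32959)) = 18560/((-10*1/159)/((-1007*(-1/24416))) + 21543*(1/18812)) - 8463/(1/59382) = 18560/(-10/(159*1007/24416) + 21543/18812) - 8463/1/59382 = 18560/(-10/159*24416/1007 + 21543/18812) - 8463*59382 = 18560/(-244160/160113 + 21543/18812) - 502549866 = 18560/(-1143823561/3012045756) - 502549866 = 18560*(-3012045756/1143823561) - 502549866 = -55903569231360/1143823561 - 502549866 = -574884280877424186/1143823561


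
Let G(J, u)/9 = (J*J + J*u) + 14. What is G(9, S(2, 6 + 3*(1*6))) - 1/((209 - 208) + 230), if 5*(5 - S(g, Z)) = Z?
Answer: 1006231/1155 ≈ 871.20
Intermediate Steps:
S(g, Z) = 5 - Z/5
G(J, u) = 126 + 9*J² + 9*J*u (G(J, u) = 9*((J*J + J*u) + 14) = 9*((J² + J*u) + 14) = 9*(14 + J² + J*u) = 126 + 9*J² + 9*J*u)
G(9, S(2, 6 + 3*(1*6))) - 1/((209 - 208) + 230) = (126 + 9*9² + 9*9*(5 - (6 + 3*(1*6))/5)) - 1/((209 - 208) + 230) = (126 + 9*81 + 9*9*(5 - (6 + 3*6)/5)) - 1/(1 + 230) = (126 + 729 + 9*9*(5 - (6 + 18)/5)) - 1/231 = (126 + 729 + 9*9*(5 - ⅕*24)) - 1*1/231 = (126 + 729 + 9*9*(5 - 24/5)) - 1/231 = (126 + 729 + 9*9*(⅕)) - 1/231 = (126 + 729 + 81/5) - 1/231 = 4356/5 - 1/231 = 1006231/1155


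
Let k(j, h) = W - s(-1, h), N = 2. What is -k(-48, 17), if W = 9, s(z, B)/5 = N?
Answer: 1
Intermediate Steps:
s(z, B) = 10 (s(z, B) = 5*2 = 10)
k(j, h) = -1 (k(j, h) = 9 - 1*10 = 9 - 10 = -1)
-k(-48, 17) = -1*(-1) = 1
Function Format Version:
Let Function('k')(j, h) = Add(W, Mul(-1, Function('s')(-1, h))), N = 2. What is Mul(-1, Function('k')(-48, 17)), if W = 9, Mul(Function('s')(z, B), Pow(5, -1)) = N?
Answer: 1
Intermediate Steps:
Function('s')(z, B) = 10 (Function('s')(z, B) = Mul(5, 2) = 10)
Function('k')(j, h) = -1 (Function('k')(j, h) = Add(9, Mul(-1, 10)) = Add(9, -10) = -1)
Mul(-1, Function('k')(-48, 17)) = Mul(-1, -1) = 1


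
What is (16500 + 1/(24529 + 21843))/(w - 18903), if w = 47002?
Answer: 765138001/1303006828 ≈ 0.58721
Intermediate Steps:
(16500 + 1/(24529 + 21843))/(w - 18903) = (16500 + 1/(24529 + 21843))/(47002 - 18903) = (16500 + 1/46372)/28099 = (16500 + 1/46372)*(1/28099) = (765138001/46372)*(1/28099) = 765138001/1303006828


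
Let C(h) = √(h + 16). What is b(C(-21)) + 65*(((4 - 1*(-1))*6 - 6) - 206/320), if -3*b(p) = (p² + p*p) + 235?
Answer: 46181/32 ≈ 1443.2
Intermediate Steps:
C(h) = √(16 + h)
b(p) = -235/3 - 2*p²/3 (b(p) = -((p² + p*p) + 235)/3 = -((p² + p²) + 235)/3 = -(2*p² + 235)/3 = -(235 + 2*p²)/3 = -235/3 - 2*p²/3)
b(C(-21)) + 65*(((4 - 1*(-1))*6 - 6) - 206/320) = (-235/3 - 2*(√(16 - 21))²/3) + 65*(((4 - 1*(-1))*6 - 6) - 206/320) = (-235/3 - 2*(√(-5))²/3) + 65*(((4 + 1)*6 - 6) - 206*1/320) = (-235/3 - 2*(I*√5)²/3) + 65*((5*6 - 6) - 103/160) = (-235/3 - ⅔*(-5)) + 65*((30 - 6) - 103/160) = (-235/3 + 10/3) + 65*(24 - 103/160) = -75 + 65*(3737/160) = -75 + 48581/32 = 46181/32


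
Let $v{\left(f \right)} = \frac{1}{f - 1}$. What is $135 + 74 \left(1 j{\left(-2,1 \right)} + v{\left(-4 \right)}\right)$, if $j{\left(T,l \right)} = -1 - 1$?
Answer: $- \frac{139}{5} \approx -27.8$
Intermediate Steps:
$v{\left(f \right)} = \frac{1}{-1 + f}$
$j{\left(T,l \right)} = -2$ ($j{\left(T,l \right)} = -1 - 1 = -2$)
$135 + 74 \left(1 j{\left(-2,1 \right)} + v{\left(-4 \right)}\right) = 135 + 74 \left(1 \left(-2\right) + \frac{1}{-1 - 4}\right) = 135 + 74 \left(-2 + \frac{1}{-5}\right) = 135 + 74 \left(-2 - \frac{1}{5}\right) = 135 + 74 \left(- \frac{11}{5}\right) = 135 - \frac{814}{5} = - \frac{139}{5}$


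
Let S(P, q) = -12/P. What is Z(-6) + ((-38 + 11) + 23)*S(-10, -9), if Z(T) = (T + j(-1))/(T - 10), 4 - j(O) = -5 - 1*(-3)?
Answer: -24/5 ≈ -4.8000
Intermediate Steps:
j(O) = 6 (j(O) = 4 - (-5 - 1*(-3)) = 4 - (-5 + 3) = 4 - 1*(-2) = 4 + 2 = 6)
Z(T) = (6 + T)/(-10 + T) (Z(T) = (T + 6)/(T - 10) = (6 + T)/(-10 + T))
Z(-6) + ((-38 + 11) + 23)*S(-10, -9) = (6 - 6)/(-10 - 6) + ((-38 + 11) + 23)*(-12/(-10)) = 0/(-16) + (-27 + 23)*(-12*(-⅒)) = -1/16*0 - 4*6/5 = 0 - 24/5 = -24/5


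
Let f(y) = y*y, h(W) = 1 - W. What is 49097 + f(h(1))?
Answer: 49097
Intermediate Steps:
f(y) = y**2
49097 + f(h(1)) = 49097 + (1 - 1*1)**2 = 49097 + (1 - 1)**2 = 49097 + 0**2 = 49097 + 0 = 49097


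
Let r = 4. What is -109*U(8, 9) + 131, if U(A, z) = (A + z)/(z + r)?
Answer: -150/13 ≈ -11.538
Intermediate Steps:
U(A, z) = (A + z)/(4 + z) (U(A, z) = (A + z)/(z + 4) = (A + z)/(4 + z))
-109*U(8, 9) + 131 = -109*(8 + 9)/(4 + 9) + 131 = -109*17/13 + 131 = -1853/13 + 131 = -150/13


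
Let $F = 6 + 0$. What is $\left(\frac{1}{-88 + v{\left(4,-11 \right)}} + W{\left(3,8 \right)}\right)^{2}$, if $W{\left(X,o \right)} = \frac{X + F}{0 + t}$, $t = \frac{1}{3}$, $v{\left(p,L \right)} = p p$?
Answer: $\frac{3775249}{5184} \approx 728.25$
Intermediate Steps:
$F = 6$
$v{\left(p,L \right)} = p^{2}$
$t = \frac{1}{3} \approx 0.33333$
$W{\left(X,o \right)} = 18 + 3 X$ ($W{\left(X,o \right)} = \frac{X + 6}{0 + \frac{1}{3}} = \left(6 + X\right) \frac{1}{\frac{1}{3}} = \left(6 + X\right) 3 = 18 + 3 X$)
$\left(\frac{1}{-88 + v{\left(4,-11 \right)}} + W{\left(3,8 \right)}\right)^{2} = \left(\frac{1}{-88 + 4^{2}} + \left(18 + 3 \cdot 3\right)\right)^{2} = \left(\frac{1}{-88 + 16} + \left(18 + 9\right)\right)^{2} = \left(\frac{1}{-72} + 27\right)^{2} = \left(- \frac{1}{72} + 27\right)^{2} = \left(\frac{1943}{72}\right)^{2} = \frac{3775249}{5184}$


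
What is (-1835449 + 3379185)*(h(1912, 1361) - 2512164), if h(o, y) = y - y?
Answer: -3878118004704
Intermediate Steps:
h(o, y) = 0
(-1835449 + 3379185)*(h(1912, 1361) - 2512164) = (-1835449 + 3379185)*(0 - 2512164) = 1543736*(-2512164) = -3878118004704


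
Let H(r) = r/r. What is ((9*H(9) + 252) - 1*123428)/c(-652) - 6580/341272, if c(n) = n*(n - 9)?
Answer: -5608655523/18384834548 ≈ -0.30507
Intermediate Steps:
H(r) = 1
c(n) = n*(-9 + n)
((9*H(9) + 252) - 1*123428)/c(-652) - 6580/341272 = ((9*1 + 252) - 1*123428)/((-652*(-9 - 652))) - 6580/341272 = ((9 + 252) - 123428)/((-652*(-661))) - 6580*1/341272 = (261 - 123428)/430972 - 1645/85318 = -123167*1/430972 - 1645/85318 = -123167/430972 - 1645/85318 = -5608655523/18384834548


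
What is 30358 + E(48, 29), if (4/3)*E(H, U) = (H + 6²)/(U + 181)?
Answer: 303583/10 ≈ 30358.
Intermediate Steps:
E(H, U) = 3*(36 + H)/(4*(181 + U)) (E(H, U) = 3*((H + 6²)/(U + 181))/4 = 3*((H + 36)/(181 + U))/4 = 3*((36 + H)/(181 + U))/4 = 3*(36 + H)/(4*(181 + U)))
30358 + E(48, 29) = 30358 + 3*(36 + 48)/(4*(181 + 29)) = 30358 + (¾)*84/210 = 30358 + (¾)*(1/210)*84 = 30358 + 3/10 = 303583/10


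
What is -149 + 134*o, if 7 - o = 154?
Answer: -19847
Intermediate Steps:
o = -147 (o = 7 - 1*154 = 7 - 154 = -147)
-149 + 134*o = -149 + 134*(-147) = -149 - 19698 = -19847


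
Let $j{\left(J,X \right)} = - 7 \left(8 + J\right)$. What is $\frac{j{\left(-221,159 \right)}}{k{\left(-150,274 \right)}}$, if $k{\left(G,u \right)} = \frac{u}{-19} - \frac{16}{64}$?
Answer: $- \frac{113316}{1115} \approx -101.63$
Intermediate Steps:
$j{\left(J,X \right)} = -56 - 7 J$
$k{\left(G,u \right)} = - \frac{1}{4} - \frac{u}{19}$ ($k{\left(G,u \right)} = u \left(- \frac{1}{19}\right) - \frac{1}{4} = - \frac{u}{19} - \frac{1}{4} = - \frac{1}{4} - \frac{u}{19}$)
$\frac{j{\left(-221,159 \right)}}{k{\left(-150,274 \right)}} = \frac{-56 - -1547}{- \frac{1}{4} - \frac{274}{19}} = \frac{-56 + 1547}{- \frac{1}{4} - \frac{274}{19}} = \frac{1491}{- \frac{1115}{76}} = 1491 \left(- \frac{76}{1115}\right) = - \frac{113316}{1115}$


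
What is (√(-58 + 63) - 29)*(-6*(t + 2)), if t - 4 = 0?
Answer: 1044 - 36*√5 ≈ 963.50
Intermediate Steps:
t = 4 (t = 4 + 0 = 4)
(√(-58 + 63) - 29)*(-6*(t + 2)) = (√(-58 + 63) - 29)*(-6*(4 + 2)) = (√5 - 29)*(-6*6) = (-29 + √5)*(-36) = 1044 - 36*√5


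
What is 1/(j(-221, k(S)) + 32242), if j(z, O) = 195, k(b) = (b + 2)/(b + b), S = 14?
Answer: 1/32437 ≈ 3.0829e-5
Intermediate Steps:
k(b) = (2 + b)/(2*b) (k(b) = (2 + b)/((2*b)) = (2 + b)*(1/(2*b)) = (2 + b)/(2*b))
1/(j(-221, k(S)) + 32242) = 1/(195 + 32242) = 1/32437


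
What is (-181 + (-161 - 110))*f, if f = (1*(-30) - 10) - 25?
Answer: 29380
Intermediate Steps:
f = -65 (f = (-30 - 10) - 25 = -40 - 25 = -65)
(-181 + (-161 - 110))*f = (-181 + (-161 - 110))*(-65) = (-181 - 271)*(-65) = -452*(-65) = 29380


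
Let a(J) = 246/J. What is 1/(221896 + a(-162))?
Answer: 27/5991151 ≈ 4.5066e-6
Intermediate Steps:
1/(221896 + a(-162)) = 1/(221896 + 246/(-162)) = 1/(221896 + 246*(-1/162)) = 1/(221896 - 41/27) = 1/(5991151/27) = 27/5991151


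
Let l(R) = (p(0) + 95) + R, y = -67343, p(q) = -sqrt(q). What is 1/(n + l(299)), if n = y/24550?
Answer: 24550/9605357 ≈ 0.0025559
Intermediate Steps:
l(R) = 95 + R (l(R) = (-sqrt(0) + 95) + R = (-1*0 + 95) + R = (0 + 95) + R = 95 + R)
n = -67343/24550 ≈ -2.7431
1/(n + l(299)) = 1/(-67343/24550 + (95 + 299)) = 1/(-67343/24550 + 394) = 1/(9605357/24550) = 24550/9605357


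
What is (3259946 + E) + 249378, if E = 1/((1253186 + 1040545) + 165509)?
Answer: 8630269953761/2459240 ≈ 3.5093e+6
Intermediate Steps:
E = 1/2459240 (E = 1/(2293731 + 165509) = 1/2459240 ≈ 4.0663e-7)
(3259946 + E) + 249378 = (3259946 + 1/2459240) + 249378 = 8016989601041/2459240 + 249378 = 8630269953761/2459240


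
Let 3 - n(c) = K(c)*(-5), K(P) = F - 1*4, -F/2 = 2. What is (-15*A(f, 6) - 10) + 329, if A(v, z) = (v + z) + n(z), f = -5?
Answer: 859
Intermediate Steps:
F = -4 (F = -2*2 = -4)
K(P) = -8 (K(P) = -4 - 1*4 = -4 - 4 = -8)
n(c) = -37 (n(c) = 3 - (-8)*(-5) = 3 - 1*40 = 3 - 40 = -37)
A(v, z) = -37 + v + z (A(v, z) = (v + z) - 37 = -37 + v + z)
(-15*A(f, 6) - 10) + 329 = (-15*(-37 - 5 + 6) - 10) + 329 = (-15*(-36) - 10) + 329 = (540 - 10) + 329 = 530 + 329 = 859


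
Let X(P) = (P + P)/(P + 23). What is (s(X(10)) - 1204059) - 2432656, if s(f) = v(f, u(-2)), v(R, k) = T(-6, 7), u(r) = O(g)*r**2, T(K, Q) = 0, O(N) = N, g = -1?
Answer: -3636715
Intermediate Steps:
u(r) = -r**2
X(P) = 2*P/(23 + P) (X(P) = (2*P)/(23 + P) = 2*P/(23 + P))
v(R, k) = 0
s(f) = 0
(s(X(10)) - 1204059) - 2432656 = (0 - 1204059) - 2432656 = -1204059 - 2432656 = -3636715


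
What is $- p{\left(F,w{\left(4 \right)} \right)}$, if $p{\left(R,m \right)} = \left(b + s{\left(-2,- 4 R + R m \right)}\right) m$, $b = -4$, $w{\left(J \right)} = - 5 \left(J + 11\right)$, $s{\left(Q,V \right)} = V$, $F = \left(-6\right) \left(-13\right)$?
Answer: $-462450$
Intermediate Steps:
$F = 78$
$w{\left(J \right)} = -55 - 5 J$ ($w{\left(J \right)} = - 5 \left(11 + J\right) = -55 - 5 J$)
$p{\left(R,m \right)} = m \left(-4 - 4 R + R m\right)$ ($p{\left(R,m \right)} = \left(-4 + \left(- 4 R + R m\right)\right) m = \left(-4 - 4 R + R m\right) m = m \left(-4 - 4 R + R m\right)$)
$- p{\left(F,w{\left(4 \right)} \right)} = - \left(-55 - 20\right) \left(-4 + 78 \left(-4 - 75\right)\right) = - \left(-75\right) \left(-4 + 78 \left(-4 - 75\right)\right) = - \left(-75\right) \left(-4 + 78 \left(-79\right)\right) = - \left(-75\right) \left(-4 - 6162\right) = - \left(-75\right) \left(-6166\right) = \left(-1\right) 462450 = -462450$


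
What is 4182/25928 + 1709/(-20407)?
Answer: 20515561/264556348 ≈ 0.077547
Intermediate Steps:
4182/25928 + 1709/(-20407) = 4182*(1/25928) + 1709*(-1/20407) = 2091/12964 - 1709/20407 = 20515561/264556348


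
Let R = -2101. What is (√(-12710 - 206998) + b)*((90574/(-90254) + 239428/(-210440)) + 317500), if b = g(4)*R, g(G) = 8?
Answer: -6334781053908400764/1187065735 + 2261344974027273*I*√6103/1187065735 ≈ -5.3365e+9 + 1.4882e+8*I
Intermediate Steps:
b = -16808 (b = 8*(-2101) = -16808)
(√(-12710 - 206998) + b)*((90574/(-90254) + 239428/(-210440)) + 317500) = (√(-12710 - 206998) - 16808)*((90574/(-90254) + 239428/(-210440)) + 317500) = (√(-219708) - 16808)*((90574*(-1/90254) + 239428*(-1/210440)) + 317500) = (6*I*√6103 - 16808)*((-45287/45127 - 59857/52610) + 317500) = (-16808 + 6*I*√6103)*(-5083715909/2374131470 + 317500) = (-16808 + 6*I*√6103)*(753781658009091/2374131470) = -6334781053908400764/1187065735 + 2261344974027273*I*√6103/1187065735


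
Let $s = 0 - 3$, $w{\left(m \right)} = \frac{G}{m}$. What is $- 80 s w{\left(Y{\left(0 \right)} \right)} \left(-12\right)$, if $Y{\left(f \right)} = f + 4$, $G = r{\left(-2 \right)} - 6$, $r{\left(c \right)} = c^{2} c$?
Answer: $10080$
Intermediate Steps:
$r{\left(c \right)} = c^{3}$
$G = -14$ ($G = \left(-2\right)^{3} - 6 = -8 - 6 = -14$)
$Y{\left(f \right)} = 4 + f$
$w{\left(m \right)} = - \frac{14}{m}$
$s = -3$
$- 80 s w{\left(Y{\left(0 \right)} \right)} \left(-12\right) = - 80 \left(- 3 \left(- \frac{14}{4 + 0}\right)\right) \left(-12\right) = - 80 \left(- 3 \left(- \frac{14}{4}\right)\right) \left(-12\right) = - 80 \left(- 3 \left(\left(-14\right) \frac{1}{4}\right)\right) \left(-12\right) = - 80 \left(\left(-3\right) \left(- \frac{7}{2}\right)\right) \left(-12\right) = \left(-80\right) \frac{21}{2} \left(-12\right) = \left(-840\right) \left(-12\right) = 10080$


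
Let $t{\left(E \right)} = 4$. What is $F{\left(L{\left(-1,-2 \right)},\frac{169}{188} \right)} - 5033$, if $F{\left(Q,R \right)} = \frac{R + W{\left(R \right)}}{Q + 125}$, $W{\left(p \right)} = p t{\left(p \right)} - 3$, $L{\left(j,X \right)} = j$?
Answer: $- \frac{117329015}{23312} \approx -5033.0$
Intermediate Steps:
$W{\left(p \right)} = -3 + 4 p$ ($W{\left(p \right)} = p 4 - 3 = 4 p - 3 = -3 + 4 p$)
$F{\left(Q,R \right)} = \frac{-3 + 5 R}{125 + Q}$ ($F{\left(Q,R \right)} = \frac{R + \left(-3 + 4 R\right)}{Q + 125} = \frac{-3 + 5 R}{125 + Q}$)
$F{\left(L{\left(-1,-2 \right)},\frac{169}{188} \right)} - 5033 = \frac{-3 + 5 \cdot \frac{169}{188}}{125 - 1} - 5033 = \frac{-3 + 5 \cdot 169 \cdot \frac{1}{188}}{124} - 5033 = \frac{-3 + 5 \cdot \frac{169}{188}}{124} - 5033 = \frac{-3 + \frac{845}{188}}{124} - 5033 = \frac{1}{124} \cdot \frac{281}{188} - 5033 = \frac{281}{23312} - 5033 = - \frac{117329015}{23312}$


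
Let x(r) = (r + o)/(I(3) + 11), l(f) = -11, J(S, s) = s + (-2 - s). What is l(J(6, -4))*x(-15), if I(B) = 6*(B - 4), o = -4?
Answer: 209/5 ≈ 41.800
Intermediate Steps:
J(S, s) = -2
I(B) = -24 + 6*B (I(B) = 6*(-4 + B) = -24 + 6*B)
x(r) = -⅘ + r/5 (x(r) = (r - 4)/((-24 + 6*3) + 11) = (-4 + r)/((-24 + 18) + 11) = (-4 + r)/(-6 + 11) = (-4 + r)/5 = (-4 + r)*(⅕) = -⅘ + r/5)
l(J(6, -4))*x(-15) = -11*(-⅘ + (⅕)*(-15)) = -11*(-⅘ - 3) = -11*(-19/5) = 209/5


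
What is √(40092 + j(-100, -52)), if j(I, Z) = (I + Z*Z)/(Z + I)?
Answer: 3*√6429790/38 ≈ 200.19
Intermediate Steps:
j(I, Z) = (I + Z²)/(I + Z)
√(40092 + j(-100, -52)) = √(40092 + (-100 + (-52)²)/(-100 - 52)) = √(40092 + (-100 + 2704)/(-152)) = √(40092 - 1/152*2604) = √(40092 - 651/38) = √(1522845/38) = 3*√6429790/38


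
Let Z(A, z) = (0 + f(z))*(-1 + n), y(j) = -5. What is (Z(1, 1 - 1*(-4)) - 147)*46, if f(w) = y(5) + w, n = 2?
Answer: -6762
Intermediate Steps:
f(w) = -5 + w
Z(A, z) = -5 + z (Z(A, z) = (0 + (-5 + z))*(-1 + 2) = (-5 + z)*1 = -5 + z)
(Z(1, 1 - 1*(-4)) - 147)*46 = ((-5 + (1 - 1*(-4))) - 147)*46 = ((-5 + (1 + 4)) - 147)*46 = ((-5 + 5) - 147)*46 = (0 - 147)*46 = -147*46 = -6762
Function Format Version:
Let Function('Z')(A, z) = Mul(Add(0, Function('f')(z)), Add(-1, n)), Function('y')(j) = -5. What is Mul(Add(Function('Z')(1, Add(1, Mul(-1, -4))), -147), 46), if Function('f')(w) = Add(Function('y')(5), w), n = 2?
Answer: -6762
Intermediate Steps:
Function('f')(w) = Add(-5, w)
Function('Z')(A, z) = Add(-5, z) (Function('Z')(A, z) = Mul(Add(0, Add(-5, z)), Add(-1, 2)) = Mul(Add(-5, z), 1) = Add(-5, z))
Mul(Add(Function('Z')(1, Add(1, Mul(-1, -4))), -147), 46) = Mul(Add(Add(-5, Add(1, Mul(-1, -4))), -147), 46) = Mul(Add(Add(-5, Add(1, 4)), -147), 46) = Mul(Add(Add(-5, 5), -147), 46) = Mul(Add(0, -147), 46) = Mul(-147, 46) = -6762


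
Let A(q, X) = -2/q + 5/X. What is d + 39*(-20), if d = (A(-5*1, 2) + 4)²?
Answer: -73239/100 ≈ -732.39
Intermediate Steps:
d = 4761/100 (d = ((-2/((-5*1)) + 5/2) + 4)² = ((-2/(-5) + 5*(½)) + 4)² = ((-2*(-⅕) + 5/2) + 4)² = ((⅖ + 5/2) + 4)² = (29/10 + 4)² = (69/10)² = 4761/100 ≈ 47.610)
d + 39*(-20) = 4761/100 + 39*(-20) = 4761/100 - 780 = -73239/100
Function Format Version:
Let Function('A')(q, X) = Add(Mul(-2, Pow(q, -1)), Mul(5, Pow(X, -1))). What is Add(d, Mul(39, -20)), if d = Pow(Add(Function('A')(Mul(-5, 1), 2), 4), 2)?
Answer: Rational(-73239, 100) ≈ -732.39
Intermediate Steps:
d = Rational(4761, 100) (d = Pow(Add(Add(Mul(-2, Pow(Mul(-5, 1), -1)), Mul(5, Pow(2, -1))), 4), 2) = Pow(Add(Add(Mul(-2, Pow(-5, -1)), Mul(5, Rational(1, 2))), 4), 2) = Pow(Add(Add(Mul(-2, Rational(-1, 5)), Rational(5, 2)), 4), 2) = Pow(Add(Add(Rational(2, 5), Rational(5, 2)), 4), 2) = Pow(Add(Rational(29, 10), 4), 2) = Pow(Rational(69, 10), 2) = Rational(4761, 100) ≈ 47.610)
Add(d, Mul(39, -20)) = Add(Rational(4761, 100), Mul(39, -20)) = Add(Rational(4761, 100), -780) = Rational(-73239, 100)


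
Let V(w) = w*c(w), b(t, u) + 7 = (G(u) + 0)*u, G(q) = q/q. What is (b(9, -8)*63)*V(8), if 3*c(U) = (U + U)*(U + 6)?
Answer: -564480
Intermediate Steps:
G(q) = 1
c(U) = 2*U*(6 + U)/3 (c(U) = ((U + U)*(U + 6))/3 = ((2*U)*(6 + U))/3 = (2*U*(6 + U))/3 = 2*U*(6 + U)/3)
b(t, u) = -7 + u (b(t, u) = -7 + (1 + 0)*u = -7 + 1*u = -7 + u)
V(w) = 2*w²*(6 + w)/3 (V(w) = w*(2*w*(6 + w)/3) = 2*w²*(6 + w)/3)
(b(9, -8)*63)*V(8) = ((-7 - 8)*63)*((⅔)*8²*(6 + 8)) = (-15*63)*((⅔)*64*14) = -945*1792/3 = -564480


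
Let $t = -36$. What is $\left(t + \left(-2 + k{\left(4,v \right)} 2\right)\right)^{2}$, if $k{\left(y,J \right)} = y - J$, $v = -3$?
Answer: $576$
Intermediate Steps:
$\left(t + \left(-2 + k{\left(4,v \right)} 2\right)\right)^{2} = \left(-36 - \left(2 - \left(4 - -3\right) 2\right)\right)^{2} = \left(-36 - \left(2 - \left(4 + 3\right) 2\right)\right)^{2} = \left(-36 + \left(-2 + 7 \cdot 2\right)\right)^{2} = \left(-36 + \left(-2 + 14\right)\right)^{2} = \left(-36 + 12\right)^{2} = \left(-24\right)^{2} = 576$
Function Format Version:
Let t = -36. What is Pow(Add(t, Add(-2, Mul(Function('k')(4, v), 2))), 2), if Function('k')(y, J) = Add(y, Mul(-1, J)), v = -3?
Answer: 576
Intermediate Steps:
Pow(Add(t, Add(-2, Mul(Function('k')(4, v), 2))), 2) = Pow(Add(-36, Add(-2, Mul(Add(4, Mul(-1, -3)), 2))), 2) = Pow(Add(-36, Add(-2, Mul(Add(4, 3), 2))), 2) = Pow(Add(-36, Add(-2, Mul(7, 2))), 2) = Pow(Add(-36, Add(-2, 14)), 2) = Pow(Add(-36, 12), 2) = Pow(-24, 2) = 576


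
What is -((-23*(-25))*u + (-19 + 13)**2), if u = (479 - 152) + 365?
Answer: -397936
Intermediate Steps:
u = 692 (u = 327 + 365 = 692)
-((-23*(-25))*u + (-19 + 13)**2) = -(-23*(-25)*692 + (-19 + 13)**2) = -(575*692 + (-6)**2) = -(397900 + 36) = -1*397936 = -397936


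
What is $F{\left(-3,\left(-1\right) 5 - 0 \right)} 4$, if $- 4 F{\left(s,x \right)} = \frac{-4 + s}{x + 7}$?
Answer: $\frac{7}{2} \approx 3.5$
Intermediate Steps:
$F{\left(s,x \right)} = - \frac{-4 + s}{4 \left(7 + x\right)}$ ($F{\left(s,x \right)} = - \frac{\left(-4 + s\right) \frac{1}{x + 7}}{4} = - \frac{\left(-4 + s\right) \frac{1}{7 + x}}{4} = - \frac{\frac{1}{7 + x} \left(-4 + s\right)}{4} = - \frac{-4 + s}{4 \left(7 + x\right)}$)
$F{\left(-3,\left(-1\right) 5 - 0 \right)} 4 = \frac{4 - -3}{4 \left(7 - 5\right)} 4 = \frac{4 + 3}{4 \left(7 + \left(-5 + 0\right)\right)} 4 = \frac{1}{4} \frac{1}{7 - 5} \cdot 7 \cdot 4 = \frac{1}{4} \cdot \frac{1}{2} \cdot 7 \cdot 4 = \frac{7}{8} \cdot 4 = \frac{7}{2}$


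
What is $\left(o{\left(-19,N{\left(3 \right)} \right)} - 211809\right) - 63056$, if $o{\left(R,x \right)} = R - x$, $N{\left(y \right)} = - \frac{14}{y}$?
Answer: $- \frac{824638}{3} \approx -2.7488 \cdot 10^{5}$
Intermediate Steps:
$\left(o{\left(-19,N{\left(3 \right)} \right)} - 211809\right) - 63056 = \left(\left(-19 - - \frac{14}{3}\right) - 211809\right) - 63056 = \left(\left(-19 + \frac{14}{3}\right) - 211809\right) - 63056 = \left(- \frac{43}{3} - 211809\right) - 63056 = - \frac{635470}{3} - 63056 = - \frac{824638}{3}$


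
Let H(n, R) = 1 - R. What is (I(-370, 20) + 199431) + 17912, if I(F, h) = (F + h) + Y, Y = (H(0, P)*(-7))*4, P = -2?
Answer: 216909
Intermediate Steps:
Y = -84 (Y = ((1 - 1*(-2))*(-7))*4 = ((1 + 2)*(-7))*4 = (3*(-7))*4 = -21*4 = -84)
I(F, h) = -84 + F + h (I(F, h) = (F + h) - 84 = -84 + F + h)
(I(-370, 20) + 199431) + 17912 = ((-84 - 370 + 20) + 199431) + 17912 = (-434 + 199431) + 17912 = 198997 + 17912 = 216909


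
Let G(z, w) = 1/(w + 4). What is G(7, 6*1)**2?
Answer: 1/100 ≈ 0.010000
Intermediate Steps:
G(z, w) = 1/(4 + w)
G(7, 6*1)**2 = (1/(4 + 6*1))**2 = (1/(4 + 6))**2 = (1/10)**2 = 1/100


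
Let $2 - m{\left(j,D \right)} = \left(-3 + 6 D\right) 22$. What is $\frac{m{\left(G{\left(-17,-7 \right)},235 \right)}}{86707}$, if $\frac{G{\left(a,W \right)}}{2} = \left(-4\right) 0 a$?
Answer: $- \frac{30952}{86707} \approx -0.35697$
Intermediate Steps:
$G{\left(a,W \right)} = 0$ ($G{\left(a,W \right)} = 2 \left(-4\right) 0 a = 2 \cdot 0 a = 2 \cdot 0 = 0$)
$m{\left(j,D \right)} = 68 - 132 D$ ($m{\left(j,D \right)} = 2 - \left(-3 + 6 D\right) 22 = 2 - \left(-66 + 132 D\right) = 68 - 132 D$)
$\frac{m{\left(G{\left(-17,-7 \right)},235 \right)}}{86707} = \frac{68 - 31020}{86707} = \left(68 - 31020\right) \frac{1}{86707} = \left(-30952\right) \frac{1}{86707} = - \frac{30952}{86707}$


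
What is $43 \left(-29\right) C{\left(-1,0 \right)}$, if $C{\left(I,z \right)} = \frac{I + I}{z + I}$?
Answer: $-2494$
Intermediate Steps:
$C{\left(I,z \right)} = \frac{2 I}{I + z}$
$43 \left(-29\right) C{\left(-1,0 \right)} = 43 \left(-29\right) 2 \left(-1\right) \frac{1}{-1 + 0} = - 1247 \cdot 2 \left(-1\right) \frac{1}{-1} = - 1247 \cdot 2 \left(-1\right) \left(-1\right) = \left(-1247\right) 2 = -2494$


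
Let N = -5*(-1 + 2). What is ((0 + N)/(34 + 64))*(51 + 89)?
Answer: -50/7 ≈ -7.1429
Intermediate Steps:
N = -5 (N = -5*1 = -5)
((0 + N)/(34 + 64))*(51 + 89) = ((0 - 5)/(34 + 64))*(51 + 89) = -5/98*140 = -50/7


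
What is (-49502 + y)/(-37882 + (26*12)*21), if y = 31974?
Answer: 8764/15665 ≈ 0.55946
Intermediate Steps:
(-49502 + y)/(-37882 + (26*12)*21) = (-49502 + 31974)/(-37882 + (26*12)*21) = -17528/(-37882 + 312*21) = -17528/(-37882 + 6552) = -17528/(-31330) = -17528*(-1/31330) = 8764/15665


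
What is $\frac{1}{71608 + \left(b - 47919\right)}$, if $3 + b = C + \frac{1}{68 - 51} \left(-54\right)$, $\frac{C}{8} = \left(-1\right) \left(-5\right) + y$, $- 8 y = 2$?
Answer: $\frac{17}{403254} \approx 4.2157 \cdot 10^{-5}$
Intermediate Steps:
$y = - \frac{1}{4}$ ($y = \left(- \frac{1}{8}\right) 2 = - \frac{1}{4} \approx -0.25$)
$C = 38$ ($C = 8 \left(\left(-1\right) \left(-5\right) - \frac{1}{4}\right) = 8 \left(5 - \frac{1}{4}\right) = 8 \cdot \frac{19}{4} = 38$)
$b = \frac{541}{17}$ ($b = -3 + \left(38 + \frac{1}{68 - 51} \left(-54\right)\right) = -3 + \left(38 + \frac{1}{17} \left(-54\right)\right) = -3 + \left(38 - \frac{54}{17}\right) = -3 + \frac{592}{17} = \frac{541}{17} \approx 31.824$)
$\frac{1}{71608 + \left(b - 47919\right)} = \frac{1}{71608 + \left(\frac{541}{17} - 47919\right)} = \frac{1}{71608 - \frac{814082}{17}} = \frac{1}{\frac{403254}{17}} = \frac{17}{403254}$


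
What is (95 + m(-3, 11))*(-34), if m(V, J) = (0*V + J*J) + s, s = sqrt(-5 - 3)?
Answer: -7344 - 68*I*sqrt(2) ≈ -7344.0 - 96.167*I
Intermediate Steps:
s = 2*I*sqrt(2) (s = sqrt(-8) = 2*I*sqrt(2) ≈ 2.8284*I)
m(V, J) = J**2 + 2*I*sqrt(2) (m(V, J) = (0*V + J*J) + 2*I*sqrt(2) = (0 + J**2) + 2*I*sqrt(2) = J**2 + 2*I*sqrt(2))
(95 + m(-3, 11))*(-34) = (95 + (11**2 + 2*I*sqrt(2)))*(-34) = (95 + (121 + 2*I*sqrt(2)))*(-34) = (216 + 2*I*sqrt(2))*(-34) = -7344 - 68*I*sqrt(2)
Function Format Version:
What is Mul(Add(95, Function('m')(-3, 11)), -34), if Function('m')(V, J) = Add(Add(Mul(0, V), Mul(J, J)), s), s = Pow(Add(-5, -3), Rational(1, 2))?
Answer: Add(-7344, Mul(-68, I, Pow(2, Rational(1, 2)))) ≈ Add(-7344.0, Mul(-96.167, I))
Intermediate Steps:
s = Mul(2, I, Pow(2, Rational(1, 2))) (s = Pow(-8, Rational(1, 2)) = Mul(2, I, Pow(2, Rational(1, 2))) ≈ Mul(2.8284, I))
Function('m')(V, J) = Add(Pow(J, 2), Mul(2, I, Pow(2, Rational(1, 2)))) (Function('m')(V, J) = Add(Add(Mul(0, V), Mul(J, J)), Mul(2, I, Pow(2, Rational(1, 2)))) = Add(Add(0, Pow(J, 2)), Mul(2, I, Pow(2, Rational(1, 2)))) = Add(Pow(J, 2), Mul(2, I, Pow(2, Rational(1, 2)))))
Mul(Add(95, Function('m')(-3, 11)), -34) = Mul(Add(95, Add(Pow(11, 2), Mul(2, I, Pow(2, Rational(1, 2))))), -34) = Mul(Add(95, Add(121, Mul(2, I, Pow(2, Rational(1, 2))))), -34) = Mul(Add(216, Mul(2, I, Pow(2, Rational(1, 2)))), -34) = Add(-7344, Mul(-68, I, Pow(2, Rational(1, 2))))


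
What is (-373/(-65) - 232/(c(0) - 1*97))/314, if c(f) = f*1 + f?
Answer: 51261/1979770 ≈ 0.025892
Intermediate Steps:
c(f) = 2*f (c(f) = f + f = 2*f)
(-373/(-65) - 232/(c(0) - 1*97))/314 = (-373/(-65) - 232/(2*0 - 1*97))/314 = (-373*(-1/65) - 232/(0 - 97))*(1/314) = (373/65 - 232/(-97))*(1/314) = (373/65 - 232*(-1/97))*(1/314) = (373/65 + 232/97)*(1/314) = (51261/6305)*(1/314) = 51261/1979770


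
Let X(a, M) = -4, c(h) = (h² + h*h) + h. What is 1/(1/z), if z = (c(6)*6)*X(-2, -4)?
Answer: -1872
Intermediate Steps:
c(h) = h + 2*h² (c(h) = (h² + h²) + h = 2*h² + h = h + 2*h²)
z = -1872 (z = ((6*(1 + 2*6))*6)*(-4) = ((6*(1 + 12))*6)*(-4) = ((6*13)*6)*(-4) = (78*6)*(-4) = 468*(-4) = -1872)
1/(1/z) = 1/(1/(-1872)) = 1/(-1/1872) = -1872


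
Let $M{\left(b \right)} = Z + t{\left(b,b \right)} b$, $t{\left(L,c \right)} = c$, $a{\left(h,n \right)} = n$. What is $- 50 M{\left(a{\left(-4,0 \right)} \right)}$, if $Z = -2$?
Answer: $100$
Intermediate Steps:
$M{\left(b \right)} = -2 + b^{2}$ ($M{\left(b \right)} = -2 + b b = -2 + b^{2}$)
$- 50 M{\left(a{\left(-4,0 \right)} \right)} = - 50 \left(-2 + 0^{2}\right) = - 50 \left(-2 + 0\right) = \left(-50\right) \left(-2\right) = 100$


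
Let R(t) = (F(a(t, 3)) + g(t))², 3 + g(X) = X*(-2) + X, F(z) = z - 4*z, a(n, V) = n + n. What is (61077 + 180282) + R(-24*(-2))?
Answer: 356280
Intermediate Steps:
a(n, V) = 2*n
F(z) = -3*z
g(X) = -3 - X (g(X) = -3 + (X*(-2) + X) = -3 + (-2*X + X) = -3 - X)
R(t) = (-3 - 7*t)² (R(t) = (-6*t + (-3 - t))² = (-3 - 7*t)²)
(61077 + 180282) + R(-24*(-2)) = (61077 + 180282) + (3 + 7*(-24*(-2)))² = 241359 + (3 + 7*48)² = 241359 + (3 + 336)² = 241359 + 339² = 241359 + 114921 = 356280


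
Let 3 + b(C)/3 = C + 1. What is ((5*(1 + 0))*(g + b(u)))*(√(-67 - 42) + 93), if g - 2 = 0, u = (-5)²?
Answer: 33015 + 355*I*√109 ≈ 33015.0 + 3706.3*I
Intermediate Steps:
u = 25
g = 2 (g = 2 + 0 = 2)
b(C) = -6 + 3*C (b(C) = -9 + 3*(C + 1) = -9 + 3*(1 + C) = -9 + (3 + 3*C) = -6 + 3*C)
((5*(1 + 0))*(g + b(u)))*(√(-67 - 42) + 93) = ((5*(1 + 0))*(2 + (-6 + 3*25)))*(√(-67 - 42) + 93) = ((5*1)*(2 + (-6 + 75)))*(√(-109) + 93) = (5*(2 + 69))*(I*√109 + 93) = (5*71)*(93 + I*√109) = 355*(93 + I*√109) = 33015 + 355*I*√109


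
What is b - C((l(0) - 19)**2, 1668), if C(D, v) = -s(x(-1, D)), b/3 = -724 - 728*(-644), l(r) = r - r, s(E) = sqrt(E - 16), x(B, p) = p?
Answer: 1404324 + sqrt(345) ≈ 1.4043e+6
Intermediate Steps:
s(E) = sqrt(-16 + E)
l(r) = 0
b = 1404324 (b = 3*(-724 - 728*(-644)) = 3*(-724 + 468832) = 3*468108 = 1404324)
C(D, v) = -sqrt(-16 + D)
b - C((l(0) - 19)**2, 1668) = 1404324 - (-1)*sqrt(-16 + (0 - 19)**2) = 1404324 - (-1)*sqrt(-16 + (-19)**2) = 1404324 - (-1)*sqrt(-16 + 361) = 1404324 - (-1)*sqrt(345) = 1404324 + sqrt(345)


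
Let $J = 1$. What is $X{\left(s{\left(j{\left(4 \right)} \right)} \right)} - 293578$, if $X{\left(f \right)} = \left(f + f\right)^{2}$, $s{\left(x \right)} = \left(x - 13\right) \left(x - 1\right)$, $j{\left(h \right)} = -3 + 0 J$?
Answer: $-277194$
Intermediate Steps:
$j{\left(h \right)} = -3$ ($j{\left(h \right)} = -3 + 0 \cdot 1 = -3 + 0 = -3$)
$s{\left(x \right)} = \left(-1 + x\right) \left(-13 + x\right)$ ($s{\left(x \right)} = \left(-13 + x\right) \left(-1 + x\right) = \left(-1 + x\right) \left(-13 + x\right)$)
$X{\left(f \right)} = 4 f^{2}$ ($X{\left(f \right)} = \left(2 f\right)^{2} = 4 f^{2}$)
$X{\left(s{\left(j{\left(4 \right)} \right)} \right)} - 293578 = 4 \left(13 + \left(-3\right)^{2} - -42\right)^{2} - 293578 = 4 \left(13 + 9 + 42\right)^{2} - 293578 = 4 \cdot 64^{2} - 293578 = 4 \cdot 4096 - 293578 = 16384 - 293578 = -277194$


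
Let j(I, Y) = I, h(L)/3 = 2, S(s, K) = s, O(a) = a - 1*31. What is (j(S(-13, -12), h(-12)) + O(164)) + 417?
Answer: 537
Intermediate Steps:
O(a) = -31 + a (O(a) = a - 31 = -31 + a)
h(L) = 6 (h(L) = 3*2 = 6)
(j(S(-13, -12), h(-12)) + O(164)) + 417 = (-13 + (-31 + 164)) + 417 = (-13 + 133) + 417 = 120 + 417 = 537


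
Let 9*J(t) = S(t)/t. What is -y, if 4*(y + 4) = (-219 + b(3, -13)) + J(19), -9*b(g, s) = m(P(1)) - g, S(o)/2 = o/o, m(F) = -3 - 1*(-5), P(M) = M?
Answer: 3347/57 ≈ 58.719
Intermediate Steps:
m(F) = 2 (m(F) = -3 + 5 = 2)
S(o) = 2 (S(o) = 2*(o/o) = 2*1 = 2)
b(g, s) = -2/9 + g/9 (b(g, s) = -(2 - g)/9 = -2/9 + g/9)
J(t) = 2/(9*t) (J(t) = (2/t)/9 = 2/(9*t))
y = -3347/57 (y = -4 + ((-219 + (-2/9 + (1/9)*3)) + (2/9)/19)/4 = -4 + ((-219 + (-2/9 + 1/3)) + (2/9)*(1/19))/4 = -4 + ((-219 + 1/9) + 2/171)/4 = -4 + (-1970/9 + 2/171)/4 = -4 + (1/4)*(-12476/57) = -4 - 3119/57 = -3347/57 ≈ -58.719)
-y = -1*(-3347/57) = 3347/57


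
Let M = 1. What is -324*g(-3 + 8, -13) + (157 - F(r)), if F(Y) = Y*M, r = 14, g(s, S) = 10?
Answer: -3097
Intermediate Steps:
F(Y) = Y (F(Y) = Y*1 = Y)
-324*g(-3 + 8, -13) + (157 - F(r)) = -324*10 + (157 - 1*14) = -3240 + (157 - 14) = -3240 + 143 = -3097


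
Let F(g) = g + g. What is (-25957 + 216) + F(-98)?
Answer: -25937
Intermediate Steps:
F(g) = 2*g
(-25957 + 216) + F(-98) = (-25957 + 216) + 2*(-98) = -25741 - 196 = -25937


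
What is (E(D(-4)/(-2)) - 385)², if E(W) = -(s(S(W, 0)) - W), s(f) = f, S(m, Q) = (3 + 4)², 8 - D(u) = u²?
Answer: 184900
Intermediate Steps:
D(u) = 8 - u²
S(m, Q) = 49 (S(m, Q) = 7² = 49)
E(W) = -49 + W (E(W) = -(49 - W) = -49 + W)
(E(D(-4)/(-2)) - 385)² = ((-49 + (8 - 1*(-4)²)/(-2)) - 385)² = ((-49 + (8 - 1*16)*(-½)) - 385)² = ((-49 + (8 - 16)*(-½)) - 385)² = ((-49 - 8*(-½)) - 385)² = ((-49 + 4) - 385)² = (-45 - 385)² = (-430)² = 184900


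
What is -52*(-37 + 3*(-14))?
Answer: 4108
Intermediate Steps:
-52*(-37 + 3*(-14)) = -52*(-37 - 42) = -52*(-79) = 4108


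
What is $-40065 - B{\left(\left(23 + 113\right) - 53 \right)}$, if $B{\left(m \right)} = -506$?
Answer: $-39559$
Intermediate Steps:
$-40065 - B{\left(\left(23 + 113\right) - 53 \right)} = -40065 - -506 = -40065 + 506 = -39559$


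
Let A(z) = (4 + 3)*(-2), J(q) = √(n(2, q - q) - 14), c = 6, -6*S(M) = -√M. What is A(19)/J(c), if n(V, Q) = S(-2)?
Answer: -14*√6/√(-84 + I*√2) ≈ -0.031491 + 3.7413*I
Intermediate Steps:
S(M) = √M/6 (S(M) = -(-1)*√M/6 = √M/6)
n(V, Q) = I*√2/6 (n(V, Q) = √(-2)/6 = (I*√2)/6 = I*√2/6)
J(q) = √(-14 + I*√2/6) (J(q) = √(I*√2/6 - 14) = √(-14 + I*√2/6))
A(z) = -14 (A(z) = 7*(-2) = -14)
A(19)/J(c) = -14*6/√(-504 + 6*I*√2) = -84/√(-504 + 6*I*√2)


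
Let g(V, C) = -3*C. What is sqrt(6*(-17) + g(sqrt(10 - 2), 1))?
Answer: I*sqrt(105) ≈ 10.247*I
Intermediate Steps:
sqrt(6*(-17) + g(sqrt(10 - 2), 1)) = sqrt(6*(-17) - 3*1) = sqrt(-102 - 3) = sqrt(-105) = I*sqrt(105)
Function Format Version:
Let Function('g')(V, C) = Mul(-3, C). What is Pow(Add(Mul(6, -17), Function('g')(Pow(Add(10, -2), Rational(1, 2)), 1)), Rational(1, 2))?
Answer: Mul(I, Pow(105, Rational(1, 2))) ≈ Mul(10.247, I)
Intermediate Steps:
Pow(Add(Mul(6, -17), Function('g')(Pow(Add(10, -2), Rational(1, 2)), 1)), Rational(1, 2)) = Pow(Add(Mul(6, -17), Mul(-3, 1)), Rational(1, 2)) = Pow(Add(-102, -3), Rational(1, 2)) = Pow(-105, Rational(1, 2)) = Mul(I, Pow(105, Rational(1, 2)))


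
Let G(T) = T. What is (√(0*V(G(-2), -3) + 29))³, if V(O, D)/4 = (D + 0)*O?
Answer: 29*√29 ≈ 156.17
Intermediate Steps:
V(O, D) = 4*D*O (V(O, D) = 4*((D + 0)*O) = 4*(D*O) = 4*D*O)
(√(0*V(G(-2), -3) + 29))³ = (√(0*(4*(-3)*(-2)) + 29))³ = (√(0*24 + 29))³ = (√(0 + 29))³ = (√29)³ = 29*√29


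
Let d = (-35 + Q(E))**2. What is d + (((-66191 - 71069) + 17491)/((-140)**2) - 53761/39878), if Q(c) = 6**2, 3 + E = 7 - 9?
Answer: -2524127491/390804400 ≈ -6.4588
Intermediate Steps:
E = -5 (E = -3 + (7 - 9) = -3 - 2 = -5)
Q(c) = 36
d = 1 (d = (-35 + 36)**2 = 1**2 = 1)
d + (((-66191 - 71069) + 17491)/((-140)**2) - 53761/39878) = 1 + (((-66191 - 71069) + 17491)/((-140)**2) - 53761/39878) = 1 + ((-137260 + 17491)/19600 - 53761*1/39878) = 1 + (-119769*1/19600 - 53761/39878) = 1 + (-119769/19600 - 53761/39878) = 1 - 2914931891/390804400 = -2524127491/390804400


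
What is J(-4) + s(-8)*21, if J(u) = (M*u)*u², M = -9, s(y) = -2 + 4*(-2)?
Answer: 366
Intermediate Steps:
s(y) = -10 (s(y) = -2 - 8 = -10)
J(u) = -9*u³ (J(u) = (-9*u)*u² = -9*u³)
J(-4) + s(-8)*21 = -9*(-4)³ - 10*21 = -9*(-64) - 210 = 576 - 210 = 366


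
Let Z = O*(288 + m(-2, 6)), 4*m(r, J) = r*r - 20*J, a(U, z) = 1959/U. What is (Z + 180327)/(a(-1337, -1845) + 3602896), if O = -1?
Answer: 240750916/4817069993 ≈ 0.049979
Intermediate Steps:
m(r, J) = -5*J + r**2/4 (m(r, J) = (r*r - 20*J)/4 = (r**2 - 20*J)/4 = -5*J + r**2/4)
Z = -259 (Z = -(288 + (-5*6 + (1/4)*(-2)**2)) = -(288 + (-30 + (1/4)*4)) = -(288 + (-30 + 1)) = -(288 - 29) = -1*259 = -259)
(Z + 180327)/(a(-1337, -1845) + 3602896) = (-259 + 180327)/(1959/(-1337) + 3602896) = 180068/(1959*(-1/1337) + 3602896) = 180068/(-1959/1337 + 3602896) = 180068/(4817069993/1337) = 180068*(1337/4817069993) = 240750916/4817069993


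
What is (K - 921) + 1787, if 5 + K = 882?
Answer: 1743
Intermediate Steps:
K = 877 (K = -5 + 882 = 877)
(K - 921) + 1787 = (877 - 921) + 1787 = -44 + 1787 = 1743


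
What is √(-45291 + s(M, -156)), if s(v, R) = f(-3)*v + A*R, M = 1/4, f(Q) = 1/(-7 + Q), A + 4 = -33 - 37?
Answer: I*√13498810/20 ≈ 183.7*I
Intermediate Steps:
A = -74 (A = -4 + (-33 - 37) = -4 - 70 = -74)
M = ¼ ≈ 0.25000
s(v, R) = -74*R - v/10 (s(v, R) = v/(-7 - 3) - 74*R = v/(-10) - 74*R = -v/10 - 74*R = -74*R - v/10)
√(-45291 + s(M, -156)) = √(-45291 + (-74*(-156) - ⅒*¼)) = √(-45291 + (11544 - 1/40)) = √(-45291 + 461759/40) = √(-1349881/40) = I*√13498810/20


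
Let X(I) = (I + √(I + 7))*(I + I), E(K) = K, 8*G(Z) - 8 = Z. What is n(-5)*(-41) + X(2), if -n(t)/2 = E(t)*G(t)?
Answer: -535/4 ≈ -133.75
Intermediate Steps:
G(Z) = 1 + Z/8
X(I) = 2*I*(I + √(7 + I)) (X(I) = (I + √(7 + I))*(2*I) = 2*I*(I + √(7 + I)))
n(t) = -2*t*(1 + t/8)
n(-5)*(-41) + X(2) = -¼*(-5)*(8 - 5)*(-41) + 2*2*(2 + √(7 + 2)) = -¼*(-5)*3*(-41) + 2*2*(2 + √9) = (15/4)*(-41) + 2*2*(2 + 3) = -615/4 + 2*2*5 = -615/4 + 20 = -535/4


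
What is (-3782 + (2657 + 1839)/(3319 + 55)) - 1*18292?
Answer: -37236590/1687 ≈ -22073.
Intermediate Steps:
(-3782 + (2657 + 1839)/(3319 + 55)) - 1*18292 = (-3782 + 4496/3374) - 18292 = (-3782 + 4496*(1/3374)) - 18292 = (-3782 + 2248/1687) - 18292 = -6377986/1687 - 18292 = -37236590/1687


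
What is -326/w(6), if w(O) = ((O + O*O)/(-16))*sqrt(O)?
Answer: 1304*sqrt(6)/63 ≈ 50.701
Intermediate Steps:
w(O) = sqrt(O)*(-O/16 - O**2/16) (w(O) = ((O + O**2)*(-1/16))*sqrt(O) = (-O/16 - O**2/16)*sqrt(O) = sqrt(O)*(-O/16 - O**2/16))
-326/w(6) = -326*4*sqrt(6)/(9*(-1 - 1*6)) = -326*4*sqrt(6)/(9*(-1 - 6)) = -326*(-4*sqrt(6)/63) = -(-1304)*sqrt(6)/63 = 1304*sqrt(6)/63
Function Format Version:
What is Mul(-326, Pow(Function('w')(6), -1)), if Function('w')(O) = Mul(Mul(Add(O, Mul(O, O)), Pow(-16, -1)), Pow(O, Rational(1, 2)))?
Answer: Mul(Rational(1304, 63), Pow(6, Rational(1, 2))) ≈ 50.701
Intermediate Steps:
Function('w')(O) = Mul(Pow(O, Rational(1, 2)), Add(Mul(Rational(-1, 16), O), Mul(Rational(-1, 16), Pow(O, 2)))) (Function('w')(O) = Mul(Mul(Add(O, Pow(O, 2)), Rational(-1, 16)), Pow(O, Rational(1, 2))) = Mul(Add(Mul(Rational(-1, 16), O), Mul(Rational(-1, 16), Pow(O, 2))), Pow(O, Rational(1, 2))) = Mul(Pow(O, Rational(1, 2)), Add(Mul(Rational(-1, 16), O), Mul(Rational(-1, 16), Pow(O, 2)))))
Mul(-326, Pow(Function('w')(6), -1)) = Mul(-326, Pow(Mul(Rational(1, 16), Pow(6, Rational(3, 2)), Add(-1, Mul(-1, 6))), -1)) = Mul(-326, Pow(Mul(Rational(1, 16), Mul(6, Pow(6, Rational(1, 2))), Add(-1, -6)), -1)) = Mul(-326, Pow(Mul(Rational(1, 16), Mul(6, Pow(6, Rational(1, 2))), -7), -1)) = Mul(-326, Pow(Mul(Rational(-21, 8), Pow(6, Rational(1, 2))), -1)) = Mul(-326, Mul(Rational(-4, 63), Pow(6, Rational(1, 2)))) = Mul(Rational(1304, 63), Pow(6, Rational(1, 2)))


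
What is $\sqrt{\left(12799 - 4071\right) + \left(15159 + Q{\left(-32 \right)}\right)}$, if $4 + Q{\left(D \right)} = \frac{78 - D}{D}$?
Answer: $\frac{\sqrt{382073}}{4} \approx 154.53$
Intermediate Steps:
$Q{\left(D \right)} = -4 + \frac{78 - D}{D}$
$\sqrt{\left(12799 - 4071\right) + \left(15159 + Q{\left(-32 \right)}\right)} = \sqrt{\left(12799 - 4071\right) + \left(15159 - \left(5 - \frac{78}{-32}\right)\right)} = \sqrt{\left(12799 - 4071\right) + \left(15159 + \left(-5 + 78 \left(- \frac{1}{32}\right)\right)\right)} = \sqrt{8728 + \left(15159 - \frac{119}{16}\right)} = \sqrt{8728 + \frac{242425}{16}} = \sqrt{\frac{382073}{16}} = \frac{\sqrt{382073}}{4}$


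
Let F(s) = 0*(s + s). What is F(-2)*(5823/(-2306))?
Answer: 0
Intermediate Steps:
F(s) = 0 (F(s) = 0*(2*s) = 0)
F(-2)*(5823/(-2306)) = 0*(5823/(-2306)) = 0*(5823*(-1/2306)) = 0*(-5823/2306) = 0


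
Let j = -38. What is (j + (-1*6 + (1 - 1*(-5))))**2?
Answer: 1444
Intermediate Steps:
(j + (-1*6 + (1 - 1*(-5))))**2 = (-38 + (-1*6 + (1 - 1*(-5))))**2 = (-38 + (-6 + (1 + 5)))**2 = (-38 + (-6 + 6))**2 = (-38 + 0)**2 = (-38)**2 = 1444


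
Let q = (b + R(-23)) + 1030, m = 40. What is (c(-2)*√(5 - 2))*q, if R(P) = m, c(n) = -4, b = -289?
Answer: -3124*√3 ≈ -5410.9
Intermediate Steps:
R(P) = 40
q = 781 (q = (-289 + 40) + 1030 = -249 + 1030 = 781)
(c(-2)*√(5 - 2))*q = -4*√(5 - 2)*781 = -4*√3*781 = -3124*√3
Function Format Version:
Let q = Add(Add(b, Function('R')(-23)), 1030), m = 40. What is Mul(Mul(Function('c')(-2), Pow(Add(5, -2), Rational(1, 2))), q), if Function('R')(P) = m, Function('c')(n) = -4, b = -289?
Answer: Mul(-3124, Pow(3, Rational(1, 2))) ≈ -5410.9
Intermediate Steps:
Function('R')(P) = 40
q = 781 (q = Add(Add(-289, 40), 1030) = Add(-249, 1030) = 781)
Mul(Mul(Function('c')(-2), Pow(Add(5, -2), Rational(1, 2))), q) = Mul(Mul(-4, Pow(Add(5, -2), Rational(1, 2))), 781) = Mul(Mul(-4, Pow(3, Rational(1, 2))), 781) = Mul(-3124, Pow(3, Rational(1, 2)))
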